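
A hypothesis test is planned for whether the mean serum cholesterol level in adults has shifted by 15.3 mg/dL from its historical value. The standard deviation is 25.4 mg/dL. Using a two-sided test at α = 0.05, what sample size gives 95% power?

n = 36

For a one-sample z-test, n = ((z_{α/2} + z_β)·σ/δ)².
z_{α/2} = 1.960 (two-sided α = 0.05); z_β = 1.645 (power 95% → β = 0.05).
n = (3.605 × 25.4 / 15.3)² = 35.82
Round up: n = 36.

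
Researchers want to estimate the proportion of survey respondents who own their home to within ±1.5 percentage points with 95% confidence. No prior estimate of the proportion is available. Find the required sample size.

For a proportion with margin E = 0.015 at 95% confidence, z = 1.960.
With no prior estimate, use p = 0.5, which maximizes p(1−p) at 0.25.
n = 0.25 × (z/E)² = 0.25 × (1.960/0.015)² = 4268.44
Round up: n = 4269.

4269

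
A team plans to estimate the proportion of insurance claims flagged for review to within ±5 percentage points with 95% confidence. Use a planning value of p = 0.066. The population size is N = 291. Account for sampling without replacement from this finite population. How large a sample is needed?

n = 72

For a proportion with margin E = 0.05 at 95% confidence, z = 1.960.
n = p̂(1−p̂)(z/E)² = 0.066 × 0.934 × (1.960/0.05)² = 94.72 — call this n₀.
Finite-population correction with N = 291: n = n₀ / (1 + (n₀−1)/N) = 94.72 / 1.322 = 71.65
Round up: n = 72.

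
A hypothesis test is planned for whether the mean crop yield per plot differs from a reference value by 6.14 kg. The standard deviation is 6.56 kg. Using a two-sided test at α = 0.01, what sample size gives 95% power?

For a one-sample z-test, n = ((z_{α/2} + z_β)·σ/δ)².
z_{α/2} = 2.576 (two-sided α = 0.01); z_β = 1.645 (power 95% → β = 0.05).
n = (4.221 × 6.56 / 6.14)² = 20.34
Round up: n = 21.

21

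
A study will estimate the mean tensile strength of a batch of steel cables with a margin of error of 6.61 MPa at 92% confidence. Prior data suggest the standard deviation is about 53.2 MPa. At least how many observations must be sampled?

For a mean, the margin of error is E = z·σ/√n, so n = (zσ/E)².
At 92% confidence, z = 1.751.
n = (1.751 × 53.2 / 6.61)² = 198.61
Round up: n = 199.

199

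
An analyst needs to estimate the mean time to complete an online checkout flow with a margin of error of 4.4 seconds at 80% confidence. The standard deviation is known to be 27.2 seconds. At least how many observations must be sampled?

63

For a mean, the margin of error is E = z·σ/√n, so n = (zσ/E)².
At 80% confidence, z = 1.282.
n = (1.282 × 27.2 / 4.4)² = 62.81
Round up: n = 63.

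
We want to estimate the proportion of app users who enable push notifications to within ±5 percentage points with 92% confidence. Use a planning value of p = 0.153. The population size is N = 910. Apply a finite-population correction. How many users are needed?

For a proportion with margin E = 0.05 at 92% confidence, z = 1.751.
n = p̂(1−p̂)(z/E)² = 0.153 × 0.847 × (1.751/0.05)² = 158.93 — call this n₀.
Finite-population correction with N = 910: n = n₀ / (1 + (n₀−1)/N) = 158.93 / 1.174 = 135.37
Round up: n = 136.

n = 136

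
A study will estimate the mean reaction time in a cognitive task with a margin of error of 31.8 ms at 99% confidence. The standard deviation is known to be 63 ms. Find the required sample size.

For a mean, the margin of error is E = z·σ/√n, so n = (zσ/E)².
At 99% confidence, z = 2.576.
n = (2.576 × 63 / 31.8)² = 26.04
Round up: n = 27.

27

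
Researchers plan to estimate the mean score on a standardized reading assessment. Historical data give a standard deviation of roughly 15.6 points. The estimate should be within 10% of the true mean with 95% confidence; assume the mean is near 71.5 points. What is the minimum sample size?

19

For a mean, the margin of error is E = z·σ/√n, so n = (zσ/E)².
At 95% confidence, z = 1.960.
E = 10% of 71.5 = 7.15 points.
n = (1.960 × 15.6 / 7.15)² = 18.29
Round up: n = 19.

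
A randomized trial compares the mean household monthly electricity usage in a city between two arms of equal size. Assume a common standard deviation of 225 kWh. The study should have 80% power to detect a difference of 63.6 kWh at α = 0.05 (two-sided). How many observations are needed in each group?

197 per group

For two equal groups, n per group = 2·((z_{α/2} + z_β)·σ/δ)².
z_{α/2} = 1.960; z_β = 0.842 (power 80%).
n = 2 × (2.802 × 225 / 63.6)² = 2 × 98.26 = 196.52
Round up: n = 197 per group.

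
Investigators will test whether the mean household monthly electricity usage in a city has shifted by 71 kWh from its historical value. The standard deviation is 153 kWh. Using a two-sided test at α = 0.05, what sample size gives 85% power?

42

For a one-sample z-test, n = ((z_{α/2} + z_β)·σ/δ)².
z_{α/2} = 1.960 (two-sided α = 0.05); z_β = 1.036 (power 85% → β = 0.15).
n = (2.996 × 153 / 71)² = 41.68
Round up: n = 42.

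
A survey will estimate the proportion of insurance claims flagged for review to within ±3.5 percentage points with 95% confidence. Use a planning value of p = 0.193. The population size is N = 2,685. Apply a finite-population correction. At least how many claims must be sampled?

For a proportion with margin E = 0.035 at 95% confidence, z = 1.960.
n = p̂(1−p̂)(z/E)² = 0.193 × 0.807 × (1.960/0.035)² = 488.44 — call this n₀.
Finite-population correction with N = 2,685: n = n₀ / (1 + (n₀−1)/N) = 488.44 / 1.182 = 413.23
Round up: n = 414.

n = 414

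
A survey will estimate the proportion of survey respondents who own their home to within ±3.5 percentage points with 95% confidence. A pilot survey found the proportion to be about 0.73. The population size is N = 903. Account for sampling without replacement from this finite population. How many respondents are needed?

For a proportion with margin E = 0.035 at 95% confidence, z = 1.960.
n = p̂(1−p̂)(z/E)² = 0.73 × 0.27 × (1.960/0.035)² = 618.11 — call this n₀.
Finite-population correction with N = 903: n = n₀ / (1 + (n₀−1)/N) = 618.11 / 1.683 = 367.27
Round up: n = 368.

368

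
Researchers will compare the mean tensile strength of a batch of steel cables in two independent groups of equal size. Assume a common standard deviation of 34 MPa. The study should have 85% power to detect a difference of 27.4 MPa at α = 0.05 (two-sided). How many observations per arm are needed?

For two equal groups, n per group = 2·((z_{α/2} + z_β)·σ/δ)².
z_{α/2} = 1.960; z_β = 1.036 (power 85%).
n = 2 × (2.996 × 34 / 27.4)² = 2 × 13.82 = 27.64
Round up: n = 28 per group.

28 per group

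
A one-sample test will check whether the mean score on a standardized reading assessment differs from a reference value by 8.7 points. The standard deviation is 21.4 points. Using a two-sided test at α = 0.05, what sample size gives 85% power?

55

For a one-sample z-test, n = ((z_{α/2} + z_β)·σ/δ)².
z_{α/2} = 1.960 (two-sided α = 0.05); z_β = 1.036 (power 85% → β = 0.15).
n = (2.996 × 21.4 / 8.7)² = 54.31
Round up: n = 55.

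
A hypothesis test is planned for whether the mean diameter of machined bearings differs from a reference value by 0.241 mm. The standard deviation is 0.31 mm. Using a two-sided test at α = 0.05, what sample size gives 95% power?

22

For a one-sample z-test, n = ((z_{α/2} + z_β)·σ/δ)².
z_{α/2} = 1.960 (two-sided α = 0.05); z_β = 1.645 (power 95% → β = 0.05).
n = (3.605 × 0.31 / 0.241)² = 21.50
Round up: n = 22.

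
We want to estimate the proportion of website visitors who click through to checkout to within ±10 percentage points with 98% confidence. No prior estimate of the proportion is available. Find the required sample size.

n = 136

For a proportion with margin E = 0.1 at 98% confidence, z = 2.326.
With no prior estimate, use p = 0.5, which maximizes p(1−p) at 0.25.
n = 0.25 × (z/E)² = 0.25 × (2.326/0.1)² = 135.26
Round up: n = 136.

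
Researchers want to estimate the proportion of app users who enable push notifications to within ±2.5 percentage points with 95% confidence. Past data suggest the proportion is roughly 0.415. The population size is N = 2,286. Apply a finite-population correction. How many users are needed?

904

For a proportion with margin E = 0.025 at 95% confidence, z = 1.960.
n = p̂(1−p̂)(z/E)² = 0.415 × 0.585 × (1.960/0.025)² = 1492.23 — call this n₀.
Finite-population correction with N = 2,286: n = n₀ / (1 + (n₀−1)/N) = 1492.23 / 1.652 = 903.29
Round up: n = 904.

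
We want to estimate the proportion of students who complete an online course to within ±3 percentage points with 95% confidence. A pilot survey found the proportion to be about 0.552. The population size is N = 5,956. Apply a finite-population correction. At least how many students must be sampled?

For a proportion with margin E = 0.03 at 95% confidence, z = 1.960.
n = p̂(1−p̂)(z/E)² = 0.552 × 0.448 × (1.960/0.03)² = 1055.57 — call this n₀.
Finite-population correction with N = 5,956: n = n₀ / (1 + (n₀−1)/N) = 1055.57 / 1.177 = 896.83
Round up: n = 897.

897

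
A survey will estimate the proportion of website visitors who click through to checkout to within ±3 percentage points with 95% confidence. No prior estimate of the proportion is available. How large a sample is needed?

1068

For a proportion with margin E = 0.03 at 95% confidence, z = 1.960.
With no prior estimate, use p = 0.5, which maximizes p(1−p) at 0.25.
n = 0.25 × (z/E)² = 0.25 × (1.960/0.03)² = 1067.11
Round up: n = 1068.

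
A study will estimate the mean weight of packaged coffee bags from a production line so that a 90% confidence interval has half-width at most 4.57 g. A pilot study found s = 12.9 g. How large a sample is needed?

For a mean, the margin of error is E = z·σ/√n, so n = (zσ/E)².
At 90% confidence, z = 1.645.
n = (1.645 × 12.9 / 4.57)² = 21.56
Round up: n = 22.

22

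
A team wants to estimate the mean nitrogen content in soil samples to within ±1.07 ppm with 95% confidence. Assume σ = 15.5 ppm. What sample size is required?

n = 807

For a mean, the margin of error is E = z·σ/√n, so n = (zσ/E)².
At 95% confidence, z = 1.960.
n = (1.960 × 15.5 / 1.07)² = 806.14
Round up: n = 807.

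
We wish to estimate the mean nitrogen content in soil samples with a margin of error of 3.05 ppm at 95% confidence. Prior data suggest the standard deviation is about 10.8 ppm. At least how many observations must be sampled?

n = 49

For a mean, the margin of error is E = z·σ/√n, so n = (zσ/E)².
At 95% confidence, z = 1.960.
n = (1.960 × 10.8 / 3.05)² = 48.17
Round up: n = 49.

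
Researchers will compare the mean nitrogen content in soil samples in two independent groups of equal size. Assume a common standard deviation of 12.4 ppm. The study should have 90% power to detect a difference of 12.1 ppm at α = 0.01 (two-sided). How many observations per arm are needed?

For two equal groups, n per group = 2·((z_{α/2} + z_β)·σ/δ)².
z_{α/2} = 2.576; z_β = 1.282 (power 90%).
n = 2 × (3.858 × 12.4 / 12.1)² = 2 × 15.63 = 31.26
Round up: n = 32 per group.

32 per group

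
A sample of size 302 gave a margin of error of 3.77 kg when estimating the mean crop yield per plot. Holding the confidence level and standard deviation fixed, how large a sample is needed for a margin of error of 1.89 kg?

1202

Margin of error scales as 1/√n, so n₂ = n₁·(E₁/E₂)².
n₂ = 302 × (3.77/1.89)² = 302 × 3.979 = 1201.66
Round up: n₂ = 1202.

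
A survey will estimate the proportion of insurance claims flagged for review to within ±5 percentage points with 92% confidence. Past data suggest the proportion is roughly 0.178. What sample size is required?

n = 180

For a proportion with margin E = 0.05 at 92% confidence, z = 1.751.
n = p̂(1−p̂)(z/E)² = 0.178 × 0.822 × (1.751/0.05)² = 179.44
Round up: n = 180.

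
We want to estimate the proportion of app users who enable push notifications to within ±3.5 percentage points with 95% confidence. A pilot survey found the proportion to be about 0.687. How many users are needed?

For a proportion with margin E = 0.035 at 95% confidence, z = 1.960.
n = p̂(1−p̂)(z/E)² = 0.687 × 0.313 × (1.960/0.035)² = 674.34
Round up: n = 675.

n = 675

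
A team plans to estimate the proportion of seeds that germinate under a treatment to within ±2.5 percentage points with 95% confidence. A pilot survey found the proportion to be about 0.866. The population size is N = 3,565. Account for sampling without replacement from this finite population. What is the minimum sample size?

For a proportion with margin E = 0.025 at 95% confidence, z = 1.960.
n = p̂(1−p̂)(z/E)² = 0.866 × 0.134 × (1.960/0.025)² = 713.27 — call this n₀.
Finite-population correction with N = 3,565: n = n₀ / (1 + (n₀−1)/N) = 713.27 / 1.2 = 594.39
Round up: n = 595.

n = 595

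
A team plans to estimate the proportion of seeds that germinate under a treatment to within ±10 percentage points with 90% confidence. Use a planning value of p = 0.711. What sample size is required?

56

For a proportion with margin E = 0.1 at 90% confidence, z = 1.645.
n = p̂(1−p̂)(z/E)² = 0.711 × 0.289 × (1.645/0.1)² = 55.60
Round up: n = 56.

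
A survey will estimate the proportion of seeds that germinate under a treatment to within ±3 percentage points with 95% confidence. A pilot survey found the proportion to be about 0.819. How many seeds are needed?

n = 633

For a proportion with margin E = 0.03 at 95% confidence, z = 1.960.
n = p̂(1−p̂)(z/E)² = 0.819 × 0.181 × (1.960/0.03)² = 632.75
Round up: n = 633.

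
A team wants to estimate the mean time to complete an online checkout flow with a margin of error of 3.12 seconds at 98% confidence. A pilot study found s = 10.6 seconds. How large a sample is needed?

63

For a mean, the margin of error is E = z·σ/√n, so n = (zσ/E)².
At 98% confidence, z = 2.326.
n = (2.326 × 10.6 / 3.12)² = 62.45
Round up: n = 63.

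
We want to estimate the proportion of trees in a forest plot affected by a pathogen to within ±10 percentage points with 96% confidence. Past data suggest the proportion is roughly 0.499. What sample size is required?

For a proportion with margin E = 0.1 at 96% confidence, z = 2.054.
n = p̂(1−p̂)(z/E)² = 0.499 × 0.501 × (2.054/0.1)² = 105.47
Round up: n = 106.

106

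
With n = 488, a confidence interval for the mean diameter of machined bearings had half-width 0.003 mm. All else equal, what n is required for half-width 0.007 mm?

90

Margin of error scales as 1/√n, so n₂ = n₁·(E₁/E₂)².
n₂ = 488 × (0.003/0.007)² = 488 × 0.1837 = 89.65
Round up: n₂ = 90.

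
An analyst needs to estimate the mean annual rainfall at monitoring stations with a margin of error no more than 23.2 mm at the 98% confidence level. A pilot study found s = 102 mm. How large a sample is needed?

For a mean, the margin of error is E = z·σ/√n, so n = (zσ/E)².
At 98% confidence, z = 2.326.
n = (2.326 × 102 / 23.2)² = 104.58
Round up: n = 105.

105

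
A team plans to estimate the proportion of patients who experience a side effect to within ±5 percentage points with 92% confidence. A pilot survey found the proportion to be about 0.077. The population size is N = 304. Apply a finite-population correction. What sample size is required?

For a proportion with margin E = 0.05 at 92% confidence, z = 1.751.
n = p̂(1−p̂)(z/E)² = 0.077 × 0.923 × (1.751/0.05)² = 87.16 — call this n₀.
Finite-population correction with N = 304: n = n₀ / (1 + (n₀−1)/N) = 87.16 / 1.283 = 67.93
Round up: n = 68.

n = 68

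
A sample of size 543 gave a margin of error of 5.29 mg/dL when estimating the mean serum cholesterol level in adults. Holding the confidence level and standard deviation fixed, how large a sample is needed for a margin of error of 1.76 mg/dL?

4906

Margin of error scales as 1/√n, so n₂ = n₁·(E₁/E₂)².
n₂ = 543 × (5.29/1.76)² = 543 × 9.034 = 4905.46
Round up: n₂ = 4906.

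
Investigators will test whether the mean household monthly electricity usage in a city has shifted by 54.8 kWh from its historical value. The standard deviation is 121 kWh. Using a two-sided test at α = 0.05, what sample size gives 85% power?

For a one-sample z-test, n = ((z_{α/2} + z_β)·σ/δ)².
z_{α/2} = 1.960 (two-sided α = 0.05); z_β = 1.036 (power 85% → β = 0.15).
n = (2.996 × 121 / 54.8)² = 43.76
Round up: n = 44.

n = 44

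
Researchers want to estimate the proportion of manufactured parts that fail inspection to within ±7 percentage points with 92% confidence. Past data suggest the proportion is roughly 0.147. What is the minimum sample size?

For a proportion with margin E = 0.07 at 92% confidence, z = 1.751.
n = p̂(1−p̂)(z/E)² = 0.147 × 0.853 × (1.751/0.07)² = 78.46
Round up: n = 79.

n = 79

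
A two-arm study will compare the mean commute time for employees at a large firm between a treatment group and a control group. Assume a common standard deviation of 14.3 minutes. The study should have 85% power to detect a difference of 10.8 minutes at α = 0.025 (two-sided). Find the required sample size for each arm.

For two equal groups, n per group = 2·((z_{α/2} + z_β)·σ/δ)².
z_{α/2} = 2.241; z_β = 1.036 (power 85%).
n = 2 × (3.277 × 14.3 / 10.8)² = 2 × 18.83 = 37.66
Round up: n = 38 per group.

38 per group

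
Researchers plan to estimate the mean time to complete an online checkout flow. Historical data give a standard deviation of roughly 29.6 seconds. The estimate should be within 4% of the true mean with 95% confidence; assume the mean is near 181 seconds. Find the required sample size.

n = 65

For a mean, the margin of error is E = z·σ/√n, so n = (zσ/E)².
At 95% confidence, z = 1.960.
E = 4% of 181 = 7.24 seconds.
n = (1.960 × 29.6 / 7.24)² = 64.21
Round up: n = 65.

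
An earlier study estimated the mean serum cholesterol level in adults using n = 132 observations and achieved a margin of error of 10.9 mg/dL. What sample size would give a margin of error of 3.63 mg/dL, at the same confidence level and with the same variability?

1191

Margin of error scales as 1/√n, so n₂ = n₁·(E₁/E₂)².
n₂ = 132 × (10.9/3.63)² = 132 × 9.017 = 1190.24
Round up: n₂ = 1191.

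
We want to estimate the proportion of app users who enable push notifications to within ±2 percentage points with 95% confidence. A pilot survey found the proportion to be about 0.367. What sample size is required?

2232

For a proportion with margin E = 0.02 at 95% confidence, z = 1.960.
n = p̂(1−p̂)(z/E)² = 0.367 × 0.633 × (1.960/0.02)² = 2231.11
Round up: n = 2232.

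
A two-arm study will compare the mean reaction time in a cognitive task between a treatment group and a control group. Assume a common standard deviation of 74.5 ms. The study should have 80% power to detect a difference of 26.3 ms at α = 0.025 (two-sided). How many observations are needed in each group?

For two equal groups, n per group = 2·((z_{α/2} + z_β)·σ/δ)².
z_{α/2} = 2.241; z_β = 0.842 (power 80%).
n = 2 × (3.083 × 74.5 / 26.3)² = 2 × 76.27 = 152.54
Round up: n = 153 per group.

153 per group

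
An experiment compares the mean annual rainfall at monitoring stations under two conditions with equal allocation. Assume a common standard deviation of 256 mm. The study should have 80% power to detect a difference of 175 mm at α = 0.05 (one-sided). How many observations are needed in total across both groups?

54 total

For two equal groups, n per group = 2·((z_α + z_β)·σ/δ)².
z_α = 1.645; z_β = 0.842 (power 80%).
n = 2 × (2.487 × 256 / 175)² = 2 × 13.24 = 26.48
Round up: n = 27 per group.
Total across both groups: 2 × 27 = 54.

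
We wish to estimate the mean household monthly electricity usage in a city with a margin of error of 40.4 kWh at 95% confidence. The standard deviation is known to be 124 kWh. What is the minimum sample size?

For a mean, the margin of error is E = z·σ/√n, so n = (zσ/E)².
At 95% confidence, z = 1.960.
n = (1.960 × 124 / 40.4)² = 36.19
Round up: n = 37.

37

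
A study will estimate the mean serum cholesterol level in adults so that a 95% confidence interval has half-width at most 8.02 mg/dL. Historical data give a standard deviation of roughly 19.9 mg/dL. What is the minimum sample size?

24

For a mean, the margin of error is E = z·σ/√n, so n = (zσ/E)².
At 95% confidence, z = 1.960.
n = (1.960 × 19.9 / 8.02)² = 23.65
Round up: n = 24.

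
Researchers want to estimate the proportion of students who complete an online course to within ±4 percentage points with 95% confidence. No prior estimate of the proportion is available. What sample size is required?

For a proportion with margin E = 0.04 at 95% confidence, z = 1.960.
With no prior estimate, use p = 0.5, which maximizes p(1−p) at 0.25.
n = 0.25 × (z/E)² = 0.25 × (1.960/0.04)² = 600.25
Round up: n = 601.

n = 601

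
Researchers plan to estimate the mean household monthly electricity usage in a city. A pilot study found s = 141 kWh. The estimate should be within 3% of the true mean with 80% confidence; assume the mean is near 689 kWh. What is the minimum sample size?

For a mean, the margin of error is E = z·σ/√n, so n = (zσ/E)².
At 80% confidence, z = 1.282.
E = 3% of 689 = 20.67 kWh.
n = (1.282 × 141 / 20.67)² = 76.48
Round up: n = 77.

77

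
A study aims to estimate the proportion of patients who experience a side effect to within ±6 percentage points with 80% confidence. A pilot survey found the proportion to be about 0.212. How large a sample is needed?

For a proportion with margin E = 0.06 at 80% confidence, z = 1.282.
n = p̂(1−p̂)(z/E)² = 0.212 × 0.788 × (1.282/0.06)² = 76.27
Round up: n = 77.

77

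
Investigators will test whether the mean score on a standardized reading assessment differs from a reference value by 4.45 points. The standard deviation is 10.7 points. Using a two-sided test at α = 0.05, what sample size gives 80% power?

For a one-sample z-test, n = ((z_{α/2} + z_β)·σ/δ)².
z_{α/2} = 1.960 (two-sided α = 0.05); z_β = 0.842 (power 80% → β = 0.2).
n = (2.802 × 10.7 / 4.45)² = 45.39
Round up: n = 46.

n = 46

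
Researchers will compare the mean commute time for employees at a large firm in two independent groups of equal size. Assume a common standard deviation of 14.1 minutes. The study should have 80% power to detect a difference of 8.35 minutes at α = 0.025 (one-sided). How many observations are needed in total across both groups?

90 total

For two equal groups, n per group = 2·((z_α + z_β)·σ/δ)².
z_α = 1.960; z_β = 0.842 (power 80%).
n = 2 × (2.802 × 14.1 / 8.35)² = 2 × 22.39 = 44.78
Round up: n = 45 per group.
Total across both groups: 2 × 45 = 90.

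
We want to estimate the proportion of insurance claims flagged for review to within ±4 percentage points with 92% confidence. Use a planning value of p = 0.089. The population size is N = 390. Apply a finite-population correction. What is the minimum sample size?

For a proportion with margin E = 0.04 at 92% confidence, z = 1.751.
n = p̂(1−p̂)(z/E)² = 0.089 × 0.911 × (1.751/0.04)² = 155.37 — call this n₀.
Finite-population correction with N = 390: n = n₀ / (1 + (n₀−1)/N) = 155.37 / 1.396 = 111.30
Round up: n = 112.

112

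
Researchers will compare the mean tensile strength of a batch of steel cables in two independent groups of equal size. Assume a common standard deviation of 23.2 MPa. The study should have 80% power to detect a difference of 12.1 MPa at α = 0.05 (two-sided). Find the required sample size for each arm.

For two equal groups, n per group = 2·((z_{α/2} + z_β)·σ/δ)².
z_{α/2} = 1.960; z_β = 0.842 (power 80%).
n = 2 × (2.802 × 23.2 / 12.1)² = 2 × 28.86 = 57.72
Round up: n = 58 per group.

58 per group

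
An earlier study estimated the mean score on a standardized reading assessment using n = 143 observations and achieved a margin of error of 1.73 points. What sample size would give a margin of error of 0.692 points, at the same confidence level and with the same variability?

894

Margin of error scales as 1/√n, so n₂ = n₁·(E₁/E₂)².
n₂ = 143 × (1.73/0.692)² = 143 × 6.25 = 893.75
Round up: n₂ = 894.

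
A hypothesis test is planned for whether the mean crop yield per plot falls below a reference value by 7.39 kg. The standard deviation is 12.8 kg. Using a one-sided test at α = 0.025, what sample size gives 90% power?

32

For a one-sample z-test, n = ((z_α + z_β)·σ/δ)².
z_α = 1.960 (one-sided α = 0.025); z_β = 1.282 (power 90% → β = 0.1).
n = (3.242 × 12.8 / 7.39)² = 31.53
Round up: n = 32.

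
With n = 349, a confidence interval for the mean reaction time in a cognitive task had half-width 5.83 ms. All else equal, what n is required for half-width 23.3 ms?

22

Margin of error scales as 1/√n, so n₂ = n₁·(E₁/E₂)².
n₂ = 349 × (5.83/23.3)² = 349 × 0.06261 = 21.85
Round up: n₂ = 22.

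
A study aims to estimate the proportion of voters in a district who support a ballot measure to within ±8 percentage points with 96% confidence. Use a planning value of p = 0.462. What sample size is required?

164

For a proportion with margin E = 0.08 at 96% confidence, z = 2.054.
n = p̂(1−p̂)(z/E)² = 0.462 × 0.538 × (2.054/0.08)² = 163.85
Round up: n = 164.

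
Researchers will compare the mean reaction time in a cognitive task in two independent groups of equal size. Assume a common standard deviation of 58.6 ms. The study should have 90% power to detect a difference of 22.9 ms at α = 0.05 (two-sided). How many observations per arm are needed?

138 per group

For two equal groups, n per group = 2·((z_{α/2} + z_β)·σ/δ)².
z_{α/2} = 1.960; z_β = 1.282 (power 90%).
n = 2 × (3.242 × 58.6 / 22.9)² = 2 × 68.83 = 137.66
Round up: n = 138 per group.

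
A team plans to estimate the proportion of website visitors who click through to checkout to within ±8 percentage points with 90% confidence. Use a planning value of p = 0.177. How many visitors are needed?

62

For a proportion with margin E = 0.08 at 90% confidence, z = 1.645.
n = p̂(1−p̂)(z/E)² = 0.177 × 0.823 × (1.645/0.08)² = 61.59
Round up: n = 62.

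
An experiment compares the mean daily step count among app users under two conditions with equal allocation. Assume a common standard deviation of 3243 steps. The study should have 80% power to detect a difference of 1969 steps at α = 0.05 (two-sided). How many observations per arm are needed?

For two equal groups, n per group = 2·((z_{α/2} + z_β)·σ/δ)².
z_{α/2} = 1.960; z_β = 0.842 (power 80%).
n = 2 × (2.802 × 3243 / 1969)² = 2 × 21.30 = 42.60
Round up: n = 43 per group.

43 per group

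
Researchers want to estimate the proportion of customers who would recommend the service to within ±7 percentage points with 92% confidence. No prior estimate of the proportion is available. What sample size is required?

n = 157

For a proportion with margin E = 0.07 at 92% confidence, z = 1.751.
With no prior estimate, use p = 0.5, which maximizes p(1−p) at 0.25.
n = 0.25 × (z/E)² = 0.25 × (1.751/0.07)² = 156.43
Round up: n = 157.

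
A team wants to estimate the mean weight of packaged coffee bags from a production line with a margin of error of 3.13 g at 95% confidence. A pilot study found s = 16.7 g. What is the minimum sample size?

110

For a mean, the margin of error is E = z·σ/√n, so n = (zσ/E)².
At 95% confidence, z = 1.960.
n = (1.960 × 16.7 / 3.13)² = 109.36
Round up: n = 110.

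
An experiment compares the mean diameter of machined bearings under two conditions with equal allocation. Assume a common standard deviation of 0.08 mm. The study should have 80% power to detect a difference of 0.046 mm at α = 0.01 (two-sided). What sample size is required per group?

71 per group

For two equal groups, n per group = 2·((z_{α/2} + z_β)·σ/δ)².
z_{α/2} = 2.576; z_β = 0.842 (power 80%).
n = 2 × (3.418 × 0.08 / 0.046)² = 2 × 35.34 = 70.68
Round up: n = 71 per group.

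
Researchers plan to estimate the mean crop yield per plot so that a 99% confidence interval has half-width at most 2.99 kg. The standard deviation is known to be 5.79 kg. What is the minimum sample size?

For a mean, the margin of error is E = z·σ/√n, so n = (zσ/E)².
At 99% confidence, z = 2.576.
n = (2.576 × 5.79 / 2.99)² = 24.88
Round up: n = 25.

25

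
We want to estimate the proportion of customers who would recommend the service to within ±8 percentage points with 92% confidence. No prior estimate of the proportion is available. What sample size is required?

n = 120

For a proportion with margin E = 0.08 at 92% confidence, z = 1.751.
With no prior estimate, use p = 0.5, which maximizes p(1−p) at 0.25.
n = 0.25 × (z/E)² = 0.25 × (1.751/0.08)² = 119.77
Round up: n = 120.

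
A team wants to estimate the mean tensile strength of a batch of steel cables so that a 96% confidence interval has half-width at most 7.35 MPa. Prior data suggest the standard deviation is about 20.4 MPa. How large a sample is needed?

For a mean, the margin of error is E = z·σ/√n, so n = (zσ/E)².
At 96% confidence, z = 2.054.
n = (2.054 × 20.4 / 7.35)² = 32.50
Round up: n = 33.

33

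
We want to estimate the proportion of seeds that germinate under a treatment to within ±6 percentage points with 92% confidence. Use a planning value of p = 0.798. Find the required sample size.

For a proportion with margin E = 0.06 at 92% confidence, z = 1.751.
n = p̂(1−p̂)(z/E)² = 0.798 × 0.202 × (1.751/0.06)² = 137.29
Round up: n = 138.

138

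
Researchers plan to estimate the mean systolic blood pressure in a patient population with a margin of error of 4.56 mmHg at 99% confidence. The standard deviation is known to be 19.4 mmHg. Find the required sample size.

For a mean, the margin of error is E = z·σ/√n, so n = (zσ/E)².
At 99% confidence, z = 2.576.
n = (2.576 × 19.4 / 4.56)² = 120.11
Round up: n = 121.

121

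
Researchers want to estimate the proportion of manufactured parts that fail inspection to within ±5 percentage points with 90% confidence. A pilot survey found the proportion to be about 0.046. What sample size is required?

n = 48

For a proportion with margin E = 0.05 at 90% confidence, z = 1.645.
n = p̂(1−p̂)(z/E)² = 0.046 × 0.954 × (1.645/0.05)² = 47.50
Round up: n = 48.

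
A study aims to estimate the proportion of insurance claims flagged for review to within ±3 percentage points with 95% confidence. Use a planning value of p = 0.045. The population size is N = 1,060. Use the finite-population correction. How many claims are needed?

For a proportion with margin E = 0.03 at 95% confidence, z = 1.960.
n = p̂(1−p̂)(z/E)² = 0.045 × 0.955 × (1.960/0.03)² = 183.44 — call this n₀.
Finite-population correction with N = 1,060: n = n₀ / (1 + (n₀−1)/N) = 183.44 / 1.172 = 156.52
Round up: n = 157.

157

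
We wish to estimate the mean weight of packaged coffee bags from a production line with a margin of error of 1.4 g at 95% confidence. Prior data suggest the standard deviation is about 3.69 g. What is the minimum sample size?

n = 27

For a mean, the margin of error is E = z·σ/√n, so n = (zσ/E)².
At 95% confidence, z = 1.960.
n = (1.960 × 3.69 / 1.4)² = 26.69
Round up: n = 27.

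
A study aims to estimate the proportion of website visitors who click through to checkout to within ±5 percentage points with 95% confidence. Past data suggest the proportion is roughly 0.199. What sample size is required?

245

For a proportion with margin E = 0.05 at 95% confidence, z = 1.960.
n = p̂(1−p̂)(z/E)² = 0.199 × 0.801 × (1.960/0.05)² = 244.94
Round up: n = 245.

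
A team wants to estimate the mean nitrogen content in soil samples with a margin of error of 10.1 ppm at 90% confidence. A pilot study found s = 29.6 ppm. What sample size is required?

n = 24

For a mean, the margin of error is E = z·σ/√n, so n = (zσ/E)².
At 90% confidence, z = 1.645.
n = (1.645 × 29.6 / 10.1)² = 23.24
Round up: n = 24.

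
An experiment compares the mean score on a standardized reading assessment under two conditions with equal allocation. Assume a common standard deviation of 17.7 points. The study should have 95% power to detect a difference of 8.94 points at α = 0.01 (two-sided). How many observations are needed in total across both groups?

280 total

For two equal groups, n per group = 2·((z_{α/2} + z_β)·σ/δ)².
z_{α/2} = 2.576; z_β = 1.645 (power 95%).
n = 2 × (4.221 × 17.7 / 8.94)² = 2 × 69.84 = 139.68
Round up: n = 140 per group.
Total across both groups: 2 × 140 = 280.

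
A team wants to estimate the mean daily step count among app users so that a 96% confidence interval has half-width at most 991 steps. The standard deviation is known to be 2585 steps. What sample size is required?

For a mean, the margin of error is E = z·σ/√n, so n = (zσ/E)².
At 96% confidence, z = 2.054.
n = (2.054 × 2585 / 991)² = 28.71
Round up: n = 29.

29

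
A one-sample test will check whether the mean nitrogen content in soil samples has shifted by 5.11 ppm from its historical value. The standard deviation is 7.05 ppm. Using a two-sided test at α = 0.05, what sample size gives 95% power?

For a one-sample z-test, n = ((z_{α/2} + z_β)·σ/δ)².
z_{α/2} = 1.960 (two-sided α = 0.05); z_β = 1.645 (power 95% → β = 0.05).
n = (3.605 × 7.05 / 5.11)² = 24.74
Round up: n = 25.

n = 25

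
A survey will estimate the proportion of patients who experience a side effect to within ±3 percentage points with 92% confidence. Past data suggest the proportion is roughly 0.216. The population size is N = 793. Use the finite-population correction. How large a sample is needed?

For a proportion with margin E = 0.03 at 92% confidence, z = 1.751.
n = p̂(1−p̂)(z/E)² = 0.216 × 0.784 × (1.751/0.03)² = 576.90 — call this n₀.
Finite-population correction with N = 793: n = n₀ / (1 + (n₀−1)/N) = 576.90 / 1.726 = 334.24
Round up: n = 335.

335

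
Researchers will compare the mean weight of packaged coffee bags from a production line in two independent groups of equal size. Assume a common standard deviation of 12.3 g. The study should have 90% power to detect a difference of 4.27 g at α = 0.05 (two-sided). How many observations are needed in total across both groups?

For two equal groups, n per group = 2·((z_{α/2} + z_β)·σ/δ)².
z_{α/2} = 1.960; z_β = 1.282 (power 90%).
n = 2 × (3.242 × 12.3 / 4.27)² = 2 × 87.21 = 174.42
Round up: n = 175 per group.
Total across both groups: 2 × 175 = 350.

350 total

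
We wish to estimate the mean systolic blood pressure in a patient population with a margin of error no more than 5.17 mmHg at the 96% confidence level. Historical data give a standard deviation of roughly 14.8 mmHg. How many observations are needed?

n = 35

For a mean, the margin of error is E = z·σ/√n, so n = (zσ/E)².
At 96% confidence, z = 2.054.
n = (2.054 × 14.8 / 5.17)² = 34.57
Round up: n = 35.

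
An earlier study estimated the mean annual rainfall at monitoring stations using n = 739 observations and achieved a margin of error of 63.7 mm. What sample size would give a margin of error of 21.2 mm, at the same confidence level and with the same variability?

6672

Margin of error scales as 1/√n, so n₂ = n₁·(E₁/E₂)².
n₂ = 739 × (63.7/21.2)² = 739 × 9.028 = 6671.69
Round up: n₂ = 6672.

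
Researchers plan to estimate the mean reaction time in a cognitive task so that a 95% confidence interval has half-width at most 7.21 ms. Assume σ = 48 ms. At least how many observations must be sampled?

For a mean, the margin of error is E = z·σ/√n, so n = (zσ/E)².
At 95% confidence, z = 1.960.
n = (1.960 × 48 / 7.21)² = 170.26
Round up: n = 171.

n = 171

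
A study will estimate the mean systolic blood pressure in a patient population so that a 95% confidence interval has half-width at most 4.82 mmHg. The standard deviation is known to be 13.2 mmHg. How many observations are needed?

For a mean, the margin of error is E = z·σ/√n, so n = (zσ/E)².
At 95% confidence, z = 1.960.
n = (1.960 × 13.2 / 4.82)² = 28.81
Round up: n = 29.

29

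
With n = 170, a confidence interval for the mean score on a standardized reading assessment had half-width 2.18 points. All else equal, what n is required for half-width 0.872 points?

Margin of error scales as 1/√n, so n₂ = n₁·(E₁/E₂)².
n₂ = 170 × (2.18/0.872)² = 170 × 6.25 = 1062.50
Round up: n₂ = 1063.

1063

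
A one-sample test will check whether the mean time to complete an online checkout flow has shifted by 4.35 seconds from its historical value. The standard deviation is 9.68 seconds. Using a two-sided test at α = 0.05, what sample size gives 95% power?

For a one-sample z-test, n = ((z_{α/2} + z_β)·σ/δ)².
z_{α/2} = 1.960 (two-sided α = 0.05); z_β = 1.645 (power 95% → β = 0.05).
n = (3.605 × 9.68 / 4.35)² = 64.36
Round up: n = 65.

65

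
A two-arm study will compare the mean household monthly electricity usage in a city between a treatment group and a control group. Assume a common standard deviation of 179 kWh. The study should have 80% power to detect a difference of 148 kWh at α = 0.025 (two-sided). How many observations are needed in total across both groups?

For two equal groups, n per group = 2·((z_{α/2} + z_β)·σ/δ)².
z_{α/2} = 2.241; z_β = 0.842 (power 80%).
n = 2 × (3.083 × 179 / 148)² = 2 × 13.90 = 27.80
Round up: n = 28 per group.
Total across both groups: 2 × 28 = 56.

56 total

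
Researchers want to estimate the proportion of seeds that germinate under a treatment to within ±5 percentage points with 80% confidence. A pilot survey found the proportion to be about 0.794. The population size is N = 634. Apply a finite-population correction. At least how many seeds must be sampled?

For a proportion with margin E = 0.05 at 80% confidence, z = 1.282.
n = p̂(1−p̂)(z/E)² = 0.794 × 0.206 × (1.282/0.05)² = 107.53 — call this n₀.
Finite-population correction with N = 634: n = n₀ / (1 + (n₀−1)/N) = 107.53 / 1.168 = 92.06
Round up: n = 93.

n = 93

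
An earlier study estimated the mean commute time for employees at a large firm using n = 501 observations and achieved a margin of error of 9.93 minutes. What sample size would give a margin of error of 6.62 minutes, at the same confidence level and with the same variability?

1128

Margin of error scales as 1/√n, so n₂ = n₁·(E₁/E₂)².
n₂ = 501 × (9.93/6.62)² = 501 × 2.25 = 1127.25
Round up: n₂ = 1128.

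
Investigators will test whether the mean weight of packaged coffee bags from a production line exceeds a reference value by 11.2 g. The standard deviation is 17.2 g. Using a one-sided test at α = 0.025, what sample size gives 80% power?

19

For a one-sample z-test, n = ((z_α + z_β)·σ/δ)².
z_α = 1.960 (one-sided α = 0.025); z_β = 0.842 (power 80% → β = 0.2).
n = (2.802 × 17.2 / 11.2)² = 18.52
Round up: n = 19.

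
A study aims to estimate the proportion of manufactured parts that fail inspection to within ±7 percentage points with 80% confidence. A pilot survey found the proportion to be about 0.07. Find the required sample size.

n = 22

For a proportion with margin E = 0.07 at 80% confidence, z = 1.282.
n = p̂(1−p̂)(z/E)² = 0.07 × 0.93 × (1.282/0.07)² = 21.84
Round up: n = 22.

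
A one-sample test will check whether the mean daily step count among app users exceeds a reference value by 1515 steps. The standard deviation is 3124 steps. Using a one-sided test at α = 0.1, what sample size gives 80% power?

For a one-sample z-test, n = ((z_α + z_β)·σ/δ)².
z_α = 1.282 (one-sided α = 0.1); z_β = 0.842 (power 80% → β = 0.2).
n = (2.124 × 3124 / 1515)² = 19.18
Round up: n = 20.

n = 20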